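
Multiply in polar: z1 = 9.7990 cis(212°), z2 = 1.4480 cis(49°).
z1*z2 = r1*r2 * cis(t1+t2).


r = 9.7990 * 1.4480 = 14.1890
theta = 212° + 49° = 261° = 261° (mod 360)

14.1890 cis(261°)


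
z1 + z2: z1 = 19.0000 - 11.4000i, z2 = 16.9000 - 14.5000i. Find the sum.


Real: 19 + 16.9 = 35.9
Imag: -11.4 - 14.5 = -25.9

35.9000 - 25.9000i


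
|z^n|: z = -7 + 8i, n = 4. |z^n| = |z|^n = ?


|z| = sqrt(49+64) = sqrt(113) = 10.6301
|z^4| = |z|^4 = (sqrt(113))^4 = 113^2 = 12769

|z^4| = 12769


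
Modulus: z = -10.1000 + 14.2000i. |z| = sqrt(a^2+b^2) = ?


|z| = sqrt((-10.1)^2 + 14.2^2) = sqrt(102.01 + 201.64) = sqrt(303.65) = 17.4256

|z| = 17.4256


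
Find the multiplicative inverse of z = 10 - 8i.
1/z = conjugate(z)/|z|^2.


|z|^2 = 100+64 = 164
1/z = (10 + 8i)/164

1/z = 0.0610 + 0.0488i


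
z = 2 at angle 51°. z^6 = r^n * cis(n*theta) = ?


r^6 = 2^6 = 64
n*theta = 6*51° = 306° = 306° (mod 360)
a = 64*cos(306°) = 37.6183
b = 64*sin(306°) = -51.7771

64 cis(306°) = 37.6183 - 51.7771i


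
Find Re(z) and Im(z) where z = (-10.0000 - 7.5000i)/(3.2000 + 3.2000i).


Multiply by conjugate: (-10.0000 - 7.5000i)(3.2000 - 3.2000i) / (3.2^2 + 3.2^2)
Numerator real = -10*3.2 - (7.5)*3.2 = -56
Numerator imag = -7.5*3.2 - (-10)*3.2 = 8
Denominator = 20.48
Re(z) = -56/20.48 = -2.7344
Im(z) = 8/20.48 = 0.3906

Re(z) = -2.7344, Im(z) = 0.3906


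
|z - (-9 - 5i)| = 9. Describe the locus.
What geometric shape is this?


|z - z0| = r is a circle with center z0 and radius r.
Center = (-9, -5), radius = 9

Circle with center (-9, -5) and radius 9


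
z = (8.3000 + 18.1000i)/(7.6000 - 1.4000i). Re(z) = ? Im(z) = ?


Multiply by conjugate: (8.3000 + 18.1000i)(7.6000 + 1.4000i) / (7.6^2 + (-1.4)^2)
Numerator real = 8.3*7.6 + 18.1*(-1.4) = 37.74
Numerator imag = 18.1*7.6 - 8.3*(-1.4) = 149.18
Denominator = 59.72
Re(z) = 37.74/59.72 = 0.6319
Im(z) = 149.18/59.72 = 2.4980

Re(z) = 0.6319, Im(z) = 2.4980


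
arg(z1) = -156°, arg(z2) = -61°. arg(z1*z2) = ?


arg(z1*z2) = -156° - 61° = -217°
Normalized to (-180°, 180°]: 143°

143°


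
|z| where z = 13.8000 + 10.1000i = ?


|z| = sqrt(13.8^2 + 10.1^2) = sqrt(190.44 + 102.01) = sqrt(292.45) = 17.1012

|z| = 17.1012


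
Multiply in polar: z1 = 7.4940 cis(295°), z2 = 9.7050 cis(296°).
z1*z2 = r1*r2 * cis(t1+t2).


r = 7.4940 * 9.7050 = 72.7293
theta = 295° + 296° = 591° = 231° (mod 360)

72.7293 cis(231°)


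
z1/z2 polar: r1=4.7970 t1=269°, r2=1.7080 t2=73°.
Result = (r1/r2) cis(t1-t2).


r = 4.7970 / 1.7080 = 2.8085
theta = 269° - 73° = 196° = 196° (mod 360)

2.8085 cis(196°)


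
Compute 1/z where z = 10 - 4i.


|z|^2 = 100+16 = 116
1/z = (10 + 4i)/116

1/z = 0.0862 + 0.0345i


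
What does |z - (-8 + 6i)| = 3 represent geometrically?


|z - z0| = r is a circle with center z0 and radius r.
Center = (-8, 6), radius = 3

Circle with center (-8, 6) and radius 3


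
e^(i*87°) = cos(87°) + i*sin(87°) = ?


cos(87°) = 0.0523
sin(87°) = 0.9986

e^(i*87°) = 0.0523 + 0.9986i


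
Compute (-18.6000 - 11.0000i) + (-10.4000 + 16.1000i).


Real: -18.6 - 10.4 = -29
Imag: -11 + 16.1 = 5.1

-29.0000 + 5.1000i


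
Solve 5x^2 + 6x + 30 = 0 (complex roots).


disc = 6^2 - 4*5*30 = 36 - 600 = -564
sqrt(|disc|) = sqrt(564) = 23.7487
Real part = -6/(2*5) = -0.6000
Imag part = 23.7487/(2*5) = 2.3749

-0.6000 ± 2.3749i


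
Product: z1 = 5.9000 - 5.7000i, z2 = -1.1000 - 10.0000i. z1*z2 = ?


Real = 5.9*(-1.1) - (-5.7)*(-10) = -6.49 - 57 = -63.49
Imag = 5.9*(-10) - (1.1)*(-5.7) = -59 + 6.27 = -52.73

-63.4900 - 52.7300i


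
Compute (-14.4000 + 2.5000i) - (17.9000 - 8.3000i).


Real: -14.4 - 17.9 = -32.3
Imag: 2.5 + 8.3 = 10.8

-32.3000 + 10.8000i


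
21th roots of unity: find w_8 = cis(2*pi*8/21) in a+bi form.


Angle = 360*8/21 = 137.1429°
a = cos(137.1429°) = -0.7331
b = sin(137.1429°) = 0.6802

-0.7331 + 0.6802i


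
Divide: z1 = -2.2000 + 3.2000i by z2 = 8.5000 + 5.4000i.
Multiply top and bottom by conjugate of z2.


Conjugate of z2 = 8.5000 - 5.4000i
Numerator: (-2.2000 + 3.2000i)(8.5000 - 5.4000i) = -1.4200 + 39.0800i
Denominator: 8.5^2 + 5.4^2 = 101.41
Result = (-1.4200 + 39.0800i)/101.41

-0.0140 + 0.3854i


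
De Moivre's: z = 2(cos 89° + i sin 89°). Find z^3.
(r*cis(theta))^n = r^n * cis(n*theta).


r^3 = 2^3 = 8
n*theta = 3*89° = 267° = 267° (mod 360)
a = 8*cos(267°) = -0.4187
b = 8*sin(267°) = -7.9890

8 cis(267°) = -0.4187 - 7.9890i


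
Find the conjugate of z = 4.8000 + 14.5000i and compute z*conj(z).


z_bar = 4.8000 - 14.5000i
z*z_bar = 4.8^2 + 14.5^2 = 23.04 + 210.25 = 233.29

z_bar = 4.8000 - 14.5000i, z*z_bar = 233.29


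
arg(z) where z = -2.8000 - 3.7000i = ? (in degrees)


Re = -2.8, Im = -3.7
arg = atan2(-3.7, -2.8) = -127.1169 degrees

arg(z) = -127.1169 degrees


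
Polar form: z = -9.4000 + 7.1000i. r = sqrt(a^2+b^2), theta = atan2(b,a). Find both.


r = sqrt(88.36+50.41) = sqrt(138.77) = 11.7801
theta = atan2(7.1, -9.4) = 142.9356 degrees

r = 11.7801, theta = 142.9356 degrees


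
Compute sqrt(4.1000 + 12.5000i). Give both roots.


|z| = sqrt(16.81+156.25) = 13.1552
sqrt((|z|+a)/2) = sqrt((13.1552+4.1)/2) = sqrt(8.6276) = 2.9373
sqrt((|z|-a)/2) = sqrt((13.1552-4.1)/2) = sqrt(4.5276) = 2.1278

±(2.9373 + 2.1278i) i.e. 2.9373 + 2.1278i and -2.9373 - 2.1278i


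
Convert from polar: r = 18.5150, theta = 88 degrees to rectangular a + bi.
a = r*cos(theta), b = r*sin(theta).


a = 18.5150*cos(88°) = 18.5150*0.0349 = 0.6462
b = 18.5150*sin(88°) = 18.5150*0.99939 = 18.5037

0.6462 + 18.5037i


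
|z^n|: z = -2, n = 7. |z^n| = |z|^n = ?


|z| = sqrt(4+0) = sqrt(4) = 2
|z^7| = |z|^7 = 2^7 = 128

|z^7| = 128


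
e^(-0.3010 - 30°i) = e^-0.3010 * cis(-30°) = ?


e^-0.3010 = 0.74008
cos(-30°) = 0.866
sin(-30°) = -0.5
Real = 0.74008*0.866 = 0.6409
Imag = 0.74008*(-0.5) = -0.3700

0.6409 - 0.3700i


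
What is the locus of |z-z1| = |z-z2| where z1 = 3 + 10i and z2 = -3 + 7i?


Equal distances means the locus is the perpendicular bisector of z1 and z2.
Midpoint = ((3+(-3))/2, (10+7)/2) = (0, 8.5000)

Perpendicular bisector through (0, 8.5000)


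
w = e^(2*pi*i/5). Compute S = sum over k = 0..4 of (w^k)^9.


The roots are w_k = w^k with w = e^(2*pi*i/5), and (w^k)^9 = (w^9)^k.
So S = 1 + u + u^2 + ... + u^(4) with u = w^9.
9 = 1*5 + 4, so 9 is not a multiple of 5: u = (w^5)^1 * w^4 = w^4 ≠ 1 (w is a primitive 5th root), while u^5 = (w^5)^9 = 1.
Geometric series: S = (1 - u^5)/(1 - u) = (1 - 1)/(1 - u) = 0

S = 0


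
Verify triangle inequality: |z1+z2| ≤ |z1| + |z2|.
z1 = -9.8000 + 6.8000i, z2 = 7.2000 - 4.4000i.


|z1| = sqrt((-9.8)^2 + 6.8^2) = sqrt(142.28) = 11.9281
|z2| = sqrt(7.2^2 + (-4.4)^2) = sqrt(71.2) = 8.4380
z1+z2 = -2.6000 + 2.4000i
|z1+z2| = sqrt(12.52) = 3.5384
|z1|+|z2| = 11.9281 + 8.4380 = 20.3661

|z1+z2| = 3.5384 ≤ |z1|+|z2| = 20.3661 (verified)


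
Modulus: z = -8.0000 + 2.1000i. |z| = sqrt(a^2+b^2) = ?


|z| = sqrt((-8)^2 + 2.1^2) = sqrt(64 + 4.41) = sqrt(68.41) = 8.2710

|z| = 8.2710


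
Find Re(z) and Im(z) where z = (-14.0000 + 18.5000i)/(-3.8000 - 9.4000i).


Multiply by conjugate: (-14.0000 + 18.5000i)(-3.8000 + 9.4000i) / ((-3.8)^2 + (-9.4)^2)
Numerator real = -14*(-3.8) + 18.5*(-9.4) = -120.7
Numerator imag = 18.5*(-3.8) - (-14)*(-9.4) = -201.9
Denominator = 102.8
Re(z) = -120.7/102.8 = -1.1741
Im(z) = -201.9/102.8 = -1.9640

Re(z) = -1.1741, Im(z) = -1.9640


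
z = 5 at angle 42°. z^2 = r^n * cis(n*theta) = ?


r^2 = 5^2 = 25
n*theta = 2*42° = 84° = 84° (mod 360)
a = 25*cos(84°) = 2.6132
b = 25*sin(84°) = 24.8630

25 cis(84°) = 2.6132 + 24.8630i


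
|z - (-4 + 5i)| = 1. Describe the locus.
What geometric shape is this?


|z - z0| = r is a circle with center z0 and radius r.
Center = (-4, 5), radius = 1

Circle with center (-4, 5) and radius 1


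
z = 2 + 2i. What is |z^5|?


|z| = sqrt(4+4) = sqrt(8) = 2.8284
|z^5| = |z|^5 = (sqrt(8))^5 = 8^2 * sqrt(8) = 64*sqrt(8)

|z^5| = 64*sqrt(8) ≈ 181.0193


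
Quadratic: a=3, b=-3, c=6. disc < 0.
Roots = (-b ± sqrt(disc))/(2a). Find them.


disc = (-3)^2 - 4*3*6 = 9 - 72 = -63
sqrt(|disc|) = sqrt(63) = 7.9373
Real part = 3/(2*3) = 0.5000
Imag part = 7.9373/(2*3) = 1.3229

0.5000 ± 1.3229i


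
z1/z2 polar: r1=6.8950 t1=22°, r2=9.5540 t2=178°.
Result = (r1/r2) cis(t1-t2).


r = 6.8950 / 9.5540 = 0.7217
theta = 22° - 178° = -156° = 204° (mod 360)

0.7217 cis(204°)


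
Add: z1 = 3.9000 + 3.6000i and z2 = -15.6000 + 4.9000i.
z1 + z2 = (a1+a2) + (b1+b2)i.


Real: 3.9 - 15.6 = -11.7
Imag: 3.6 + 4.9 = 8.5

-11.7000 + 8.5000i


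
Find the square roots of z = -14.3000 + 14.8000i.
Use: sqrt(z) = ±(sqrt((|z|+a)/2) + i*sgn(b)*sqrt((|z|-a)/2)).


|z| = sqrt(204.49+219.04) = 20.5798
sqrt((|z|+a)/2) = sqrt((20.5798+(-14.3))/2) = sqrt(3.1399) = 1.7720
sqrt((|z|-a)/2) = sqrt((20.5798-(-14.3))/2) = sqrt(17.4399) = 4.1761

±(1.7720 + 4.1761i) i.e. 1.7720 + 4.1761i and -1.7720 - 4.1761i


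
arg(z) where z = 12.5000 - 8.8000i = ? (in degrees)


Re = 12.5, Im = -8.8
arg = atan2(-8.8, 12.5) = -35.1455 degrees

arg(z) = -35.1455 degrees


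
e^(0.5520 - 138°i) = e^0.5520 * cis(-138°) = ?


e^0.5520 = 1.7367
cos(-138°) = -0.74314
sin(-138°) = -0.66913
Real = 1.7367*(-0.74314) = -1.2906
Imag = 1.7367*(-0.66913) = -1.1621

-1.2906 - 1.1621i


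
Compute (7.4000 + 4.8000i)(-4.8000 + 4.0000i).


Real = 7.4*(-4.8) - 4.8*4 = -35.52 - 19.2 = -54.72
Imag = 7.4*4 - (4.8)*4.8 = 29.6 - (23.04) = 6.56

-54.7200 + 6.5600i


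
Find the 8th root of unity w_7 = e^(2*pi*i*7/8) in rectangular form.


Angle = 360*7/8 = 315°
a = cos(315°) = 0.7071
b = sin(315°) = -0.7071

0.7071 - 0.7071i


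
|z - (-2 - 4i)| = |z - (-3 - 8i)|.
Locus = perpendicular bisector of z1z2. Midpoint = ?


Equal distances means the locus is the perpendicular bisector of z1 and z2.
Midpoint = ((-2+(-3))/2, (-4+(-8))/2) = (-2.5000, -6.0000)

Perpendicular bisector through (-2.5000, -6.0000)


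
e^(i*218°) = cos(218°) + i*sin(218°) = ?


cos(218°) = -0.7880
sin(218°) = -0.6157

e^(i*218°) = -0.7880 - 0.6157i


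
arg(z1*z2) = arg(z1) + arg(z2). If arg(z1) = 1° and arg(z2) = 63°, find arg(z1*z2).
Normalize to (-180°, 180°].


arg(z1*z2) = 1° + 63° = 64°
Normalized to (-180°, 180°]: 64°

64°


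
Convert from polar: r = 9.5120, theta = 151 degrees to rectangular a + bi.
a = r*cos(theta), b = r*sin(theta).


a = 9.5120*cos(151°) = 9.5120*(-0.87462) = -8.3194
b = 9.5120*sin(151°) = 9.5120*0.48481 = 4.6115

-8.3194 + 4.6115i


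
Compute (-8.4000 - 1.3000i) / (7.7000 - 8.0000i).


Conjugate of z2 = 7.7000 + 8.0000i
Numerator: (-8.4000 - 1.3000i)(7.7000 + 8.0000i) = -54.2800 - 77.2100i
Denominator: 7.7^2 + (-8)^2 = 123.29
Result = (-54.2800 - 77.2100i)/123.29

-0.4403 - 0.6262i


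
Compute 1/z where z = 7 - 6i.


|z|^2 = 49+36 = 85
1/z = (7 + 6i)/85

1/z = 0.0824 + 0.0706i


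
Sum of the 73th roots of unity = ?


The sum of all 73th roots of unity is 0.
Geometric series: (1 - w^73)/(1 - w) = (1-1)/(1-w) = 0 since w^73 = 1, w ≠ 1.
Alternatively: coefficient of z^72 in z^73 - 1 is 0.

0


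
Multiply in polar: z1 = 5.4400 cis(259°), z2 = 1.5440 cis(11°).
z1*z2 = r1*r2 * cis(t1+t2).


r = 5.4400 * 1.5440 = 8.3994
theta = 259° + 11° = 270° = 270° (mod 360)

8.3994 cis(270°)


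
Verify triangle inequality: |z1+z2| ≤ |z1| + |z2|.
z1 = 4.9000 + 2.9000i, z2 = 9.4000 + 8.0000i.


|z1| = sqrt(4.9^2 + 2.9^2) = sqrt(32.42) = 5.6939
|z2| = sqrt(9.4^2 + 8^2) = sqrt(152.36) = 12.3434
z1+z2 = 14.3000 + 10.9000i
|z1+z2| = sqrt(323.3) = 17.9805
|z1|+|z2| = 5.6939 + 12.3434 = 18.0373

|z1+z2| = 17.9805 ≤ |z1|+|z2| = 18.0373 (verified)


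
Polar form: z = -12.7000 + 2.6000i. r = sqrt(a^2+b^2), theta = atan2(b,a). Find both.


r = sqrt(161.29+6.76) = sqrt(168.05) = 12.9634
theta = atan2(2.6, -12.7) = 168.4300 degrees

r = 12.9634, theta = 168.4300 degrees


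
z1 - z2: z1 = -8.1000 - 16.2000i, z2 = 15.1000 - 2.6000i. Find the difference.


Real: -8.1 - 15.1 = -23.2
Imag: -16.2 + 2.6 = -13.6

-23.2000 - 13.6000i


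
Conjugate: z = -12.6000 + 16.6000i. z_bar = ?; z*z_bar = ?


z_bar = -12.6000 - 16.6000i
z*z_bar = (-12.6)^2 + 16.6^2 = 158.76 + 275.56 = 434.32

z_bar = -12.6000 - 16.6000i, z*z_bar = 434.32


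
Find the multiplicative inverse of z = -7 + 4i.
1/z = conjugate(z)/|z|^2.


|z|^2 = 49+16 = 65
1/z = (-7 - 4i)/65

1/z = -0.1077 - 0.0615i


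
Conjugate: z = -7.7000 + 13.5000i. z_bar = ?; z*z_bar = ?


z_bar = -7.7000 - 13.5000i
z*z_bar = (-7.7)^2 + 13.5^2 = 59.29 + 182.25 = 241.54

z_bar = -7.7000 - 13.5000i, z*z_bar = 241.54


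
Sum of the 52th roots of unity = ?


The sum of all 52th roots of unity is 0.
Geometric series: (1 - w^52)/(1 - w) = (1-1)/(1-w) = 0 since w^52 = 1, w ≠ 1.
Alternatively: coefficient of z^51 in z^52 - 1 is 0.

0


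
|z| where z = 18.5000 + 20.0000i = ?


|z| = sqrt(18.5^2 + 20^2) = sqrt(342.25 + 400) = sqrt(742.25) = 27.2443

|z| = 27.2443


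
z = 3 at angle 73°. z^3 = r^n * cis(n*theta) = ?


r^3 = 3^3 = 27
n*theta = 3*73° = 219° = 219° (mod 360)
a = 27*cos(219°) = -20.9829
b = 27*sin(219°) = -16.9917

27 cis(219°) = -20.9829 - 16.9917i


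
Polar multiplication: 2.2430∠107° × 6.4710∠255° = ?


r = 2.2430 * 6.4710 = 14.5145
theta = 107° + 255° = 362° = 2° (mod 360)

14.5145 cis(2°)


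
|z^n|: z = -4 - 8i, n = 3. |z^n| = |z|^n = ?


|z| = sqrt(16+64) = sqrt(80) = 8.9443
|z^3| = |z|^3 = (sqrt(80))^3 = 80*sqrt(80)

|z^3| = 80*sqrt(80) ≈ 715.5418


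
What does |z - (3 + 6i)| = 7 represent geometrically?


|z - z0| = r is a circle with center z0 and radius r.
Center = (3, 6), radius = 7

Circle with center (3, 6) and radius 7


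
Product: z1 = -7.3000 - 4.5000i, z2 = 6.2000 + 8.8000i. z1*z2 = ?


Real = -7.3*6.2 - (-4.5)*8.8 = -45.26 - (-39.6) = -5.66
Imag = -7.3*8.8 + 6.2*(-4.5) = -64.24 - (27.9) = -92.14

-5.6600 - 92.1400i


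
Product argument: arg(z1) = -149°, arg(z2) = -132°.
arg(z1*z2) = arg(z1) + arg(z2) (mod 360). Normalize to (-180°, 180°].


arg(z1*z2) = -149° - 132° = -281°
Normalized to (-180°, 180°]: 79°

79°


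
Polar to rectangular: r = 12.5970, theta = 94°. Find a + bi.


a = 12.5970*cos(94°) = 12.5970*(-0.069756) = -0.8787
b = 12.5970*sin(94°) = 12.5970*0.99756 = 12.5663

-0.8787 + 12.5663i


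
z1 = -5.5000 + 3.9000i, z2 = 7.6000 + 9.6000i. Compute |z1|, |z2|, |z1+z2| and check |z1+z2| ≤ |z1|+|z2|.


|z1| = sqrt((-5.5)^2 + 3.9^2) = sqrt(45.46) = 6.7424
|z2| = sqrt(7.6^2 + 9.6^2) = sqrt(149.92) = 12.2442
z1+z2 = 2.1000 + 13.5000i
|z1+z2| = sqrt(186.66) = 13.6624
|z1|+|z2| = 6.7424 + 12.2442 = 18.9866

|z1+z2| = 13.6624 ≤ |z1|+|z2| = 18.9866 (verified)


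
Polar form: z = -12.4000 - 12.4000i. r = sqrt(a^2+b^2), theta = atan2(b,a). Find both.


r = sqrt(153.76+153.76) = sqrt(307.52) = 17.5362
theta = atan2(-12.4, -12.4) = -135.0000 degrees

r = 17.5362, theta = -135.0000 degrees


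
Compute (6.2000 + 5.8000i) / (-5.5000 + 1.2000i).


Conjugate of z2 = -5.5000 - 1.2000i
Numerator: (6.2000 + 5.8000i)(-5.5000 - 1.2000i) = -27.1400 - 39.3400i
Denominator: (-5.5)^2 + 1.2^2 = 31.69
Result = (-27.1400 - 39.3400i)/31.69

-0.8564 - 1.2414i


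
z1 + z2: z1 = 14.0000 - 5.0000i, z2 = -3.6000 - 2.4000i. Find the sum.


Real: 14 - 3.6 = 10.4
Imag: -5 - 2.4 = -7.4

10.4000 - 7.4000i


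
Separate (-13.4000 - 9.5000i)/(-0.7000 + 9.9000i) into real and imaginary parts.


Multiply by conjugate: (-13.4000 - 9.5000i)(-0.7000 - 9.9000i) / ((-0.7)^2 + 9.9^2)
Numerator real = -13.4*(-0.7) - (9.5)*9.9 = -84.67
Numerator imag = -9.5*(-0.7) - (-13.4)*9.9 = 139.31
Denominator = 98.5
Re(z) = -84.67/98.5 = -0.8596
Im(z) = 139.31/98.5 = 1.4143

Re(z) = -0.8596, Im(z) = 1.4143


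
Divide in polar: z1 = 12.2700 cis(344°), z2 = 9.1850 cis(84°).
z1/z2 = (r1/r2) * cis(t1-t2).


r = 12.2700 / 9.1850 = 1.3359
theta = 344° - 84° = 260° = 260° (mod 360)

1.3359 cis(260°)


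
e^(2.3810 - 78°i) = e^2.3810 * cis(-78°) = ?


e^2.3810 = 10.8157
cos(-78°) = 0.20791
sin(-78°) = -0.97815
Real = 10.8157*0.20791 = 2.2487
Imag = 10.8157*(-0.97815) = -10.5794

2.2487 - 10.5794i


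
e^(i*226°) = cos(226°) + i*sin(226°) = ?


cos(226°) = -0.6947
sin(226°) = -0.7193

e^(i*226°) = -0.6947 - 0.7193i


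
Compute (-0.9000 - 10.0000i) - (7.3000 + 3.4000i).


Real: -0.9 - 7.3 = -8.2
Imag: -10 - 3.4 = -13.4

-8.2000 - 13.4000i


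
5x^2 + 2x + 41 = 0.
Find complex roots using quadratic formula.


disc = 2^2 - 4*5*41 = 4 - 820 = -816
sqrt(|disc|) = sqrt(816) = 28.5657
Real part = -2/(2*5) = -0.2000
Imag part = 28.5657/(2*5) = 2.8566

-0.2000 ± 2.8566i


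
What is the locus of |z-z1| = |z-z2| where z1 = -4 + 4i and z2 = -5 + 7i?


Equal distances means the locus is the perpendicular bisector of z1 and z2.
Midpoint = ((-4+(-5))/2, (4+7)/2) = (-4.5000, 5.5000)

Perpendicular bisector through (-4.5000, 5.5000)


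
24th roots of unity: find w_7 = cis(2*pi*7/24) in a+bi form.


Angle = 360*7/24 = 105°
a = cos(105°) = -0.2588
b = sin(105°) = 0.9659

-0.2588 + 0.9659i


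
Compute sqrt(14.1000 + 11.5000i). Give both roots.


|z| = sqrt(198.81+132.25) = 18.1951
sqrt((|z|+a)/2) = sqrt((18.1951+14.1)/2) = sqrt(16.1475) = 4.0184
sqrt((|z|-a)/2) = sqrt((18.1951-14.1)/2) = sqrt(2.0475) = 1.4309

±(4.0184 + 1.4309i) i.e. 4.0184 + 1.4309i and -4.0184 - 1.4309i


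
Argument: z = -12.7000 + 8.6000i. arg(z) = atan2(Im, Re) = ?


Re = -12.7, Im = 8.6
arg = atan2(8.6, -12.7) = 145.8955 degrees

arg(z) = 145.8955 degrees


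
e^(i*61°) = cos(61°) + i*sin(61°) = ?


cos(61°) = 0.4848
sin(61°) = 0.8746

e^(i*61°) = 0.4848 + 0.8746i


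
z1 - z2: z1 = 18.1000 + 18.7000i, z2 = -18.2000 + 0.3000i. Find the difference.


Real: 18.1 + 18.2 = 36.3
Imag: 18.7 - 0.3 = 18.4

36.3000 + 18.4000i


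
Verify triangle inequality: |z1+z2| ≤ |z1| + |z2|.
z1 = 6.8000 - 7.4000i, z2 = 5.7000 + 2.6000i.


|z1| = sqrt(6.8^2 + (-7.4)^2) = sqrt(101) = 10.0499
|z2| = sqrt(5.7^2 + 2.6^2) = sqrt(39.25) = 6.2650
z1+z2 = 12.5000 - 4.8000i
|z1+z2| = sqrt(179.29) = 13.3899
|z1|+|z2| = 10.0499 + 6.2650 = 16.3149

|z1+z2| = 13.3899 ≤ |z1|+|z2| = 16.3149 (verified)


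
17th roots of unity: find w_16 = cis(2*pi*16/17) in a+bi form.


Angle = 360*16/17 = 338.8235°
a = cos(338.8235°) = 0.9325
b = sin(338.8235°) = -0.3612

0.9325 - 0.3612i


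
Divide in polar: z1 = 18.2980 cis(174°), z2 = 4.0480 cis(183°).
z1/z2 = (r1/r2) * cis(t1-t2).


r = 18.2980 / 4.0480 = 4.5203
theta = 174° - 183° = -9° = 351° (mod 360)

4.5203 cis(351°)


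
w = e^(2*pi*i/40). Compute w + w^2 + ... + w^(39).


With w = e^(2*pi*i/40), all 40 of the 40th roots of unity w^0 = 1, w, ..., w^(39) sum to 0: 1 + w + ... + w^(39) = (1 - w^40)/(1 - w) = 0 since w^40 = 1, w ≠ 1.
Removing the root 1: w + w^2 + ... + w^(39) = 0 - 1 = -1

Sum = -1


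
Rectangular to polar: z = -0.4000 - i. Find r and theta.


r = sqrt(0.16+1) = sqrt(1.16) = 1.0770
theta = atan2(-1, -0.4) = -111.8014 degrees

r = 1.0770, theta = -111.8014 degrees


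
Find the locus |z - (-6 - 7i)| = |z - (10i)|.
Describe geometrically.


Equal distances means the locus is the perpendicular bisector of z1 and z2.
Midpoint = ((-6+0)/2, (-7+10)/2) = (-3.0000, 1.5000)

Perpendicular bisector through (-3.0000, 1.5000)


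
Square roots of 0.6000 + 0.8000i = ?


|z| = sqrt(0.36+0.64) = 1.0000
sqrt((|z|+a)/2) = sqrt((1.0000+0.6)/2) = sqrt(0.8000) = 0.8944
sqrt((|z|-a)/2) = sqrt((1.0000-0.6)/2) = sqrt(0.2000) = 0.4472

±(0.8944 + 0.4472i) i.e. 0.8944 + 0.4472i and -0.8944 - 0.4472i


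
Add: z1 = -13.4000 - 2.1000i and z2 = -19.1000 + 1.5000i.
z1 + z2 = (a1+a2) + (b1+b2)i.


Real: -13.4 - 19.1 = -32.5
Imag: -2.1 + 1.5 = -0.6

-32.5000 - 0.6000i


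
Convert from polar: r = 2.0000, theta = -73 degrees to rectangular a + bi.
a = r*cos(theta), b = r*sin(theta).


a = 2.0000*cos(-73°) = 2.0000*0.29237 = 0.5847
b = 2.0000*sin(-73°) = 2.0000*(-0.9563) = -1.9126

0.5847 - 1.9126i


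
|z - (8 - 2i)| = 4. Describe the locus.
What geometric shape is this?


|z - z0| = r is a circle with center z0 and radius r.
Center = (8, -2), radius = 4

Circle with center (8, -2) and radius 4


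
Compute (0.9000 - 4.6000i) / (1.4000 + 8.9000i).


Conjugate of z2 = 1.4000 - 8.9000i
Numerator: (0.9000 - 4.6000i)(1.4000 - 8.9000i) = -39.6800 - 14.4500i
Denominator: 1.4^2 + 8.9^2 = 81.17
Result = (-39.6800 - 14.4500i)/81.17

-0.4889 - 0.1780i


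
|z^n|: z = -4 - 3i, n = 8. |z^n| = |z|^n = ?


|z| = sqrt(16+9) = sqrt(25) = 5
|z^8| = |z|^8 = 5^8 = 390625

|z^8| = 390625


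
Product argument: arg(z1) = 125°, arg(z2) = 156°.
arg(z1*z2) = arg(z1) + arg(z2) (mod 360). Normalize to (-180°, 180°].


arg(z1*z2) = 125° + 156° = 281°
Normalized to (-180°, 180°]: -79°

-79°


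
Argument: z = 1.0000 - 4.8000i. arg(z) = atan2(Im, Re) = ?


Re = 1, Im = -4.8
arg = atan2(-4.8, 1) = -78.2317 degrees

arg(z) = -78.2317 degrees


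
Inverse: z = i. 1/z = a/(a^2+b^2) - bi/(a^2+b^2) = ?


|z|^2 = 0+1 = 1
1/z = (0 - 1i)/1

1/z = 0 - 1.0000i


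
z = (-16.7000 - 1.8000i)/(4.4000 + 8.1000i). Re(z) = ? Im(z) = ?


Multiply by conjugate: (-16.7000 - 1.8000i)(4.4000 - 8.1000i) / (4.4^2 + 8.1^2)
Numerator real = -16.7*4.4 - (1.8)*8.1 = -88.06
Numerator imag = -1.8*4.4 - (-16.7)*8.1 = 127.35
Denominator = 84.97
Re(z) = -88.06/84.97 = -1.0364
Im(z) = 127.35/84.97 = 1.4988

Re(z) = -1.0364, Im(z) = 1.4988


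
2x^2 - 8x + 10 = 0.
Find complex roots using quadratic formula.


disc = (-8)^2 - 4*2*10 = 64 - 80 = -16
sqrt(|disc|) = sqrt(16) = 4.0000
Real part = 8/(2*2) = 2.0000
Imag part = 4.0000/(2*2) = 1.0000

2.0000 ± 1.0000i


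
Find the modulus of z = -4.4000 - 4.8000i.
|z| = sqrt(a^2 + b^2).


|z| = sqrt((-4.4)^2 + (-4.8)^2) = sqrt(19.36 + 23.04) = sqrt(42.4) = 6.5115

|z| = 6.5115


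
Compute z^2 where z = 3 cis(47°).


r^2 = 3^2 = 9
n*theta = 2*47° = 94° = 94° (mod 360)
a = 9*cos(94°) = -0.6278
b = 9*sin(94°) = 8.9781

9 cis(94°) = -0.6278 + 8.9781i


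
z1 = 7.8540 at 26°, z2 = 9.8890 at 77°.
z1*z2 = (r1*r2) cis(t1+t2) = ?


r = 7.8540 * 9.8890 = 77.6682
theta = 26° + 77° = 103° = 103° (mod 360)

77.6682 cis(103°)


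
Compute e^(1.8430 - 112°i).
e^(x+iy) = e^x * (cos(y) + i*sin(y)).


e^1.8430 = 6.3155
cos(-112°) = -0.3746
sin(-112°) = -0.92718
Real = 6.3155*(-0.3746) = -2.3658
Imag = 6.3155*(-0.92718) = -5.8556

-2.3658 - 5.8556i


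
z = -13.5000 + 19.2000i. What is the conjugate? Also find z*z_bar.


z_bar = -13.5000 - 19.2000i
z*z_bar = (-13.5)^2 + 19.2^2 = 182.25 + 368.64 = 550.89

z_bar = -13.5000 - 19.2000i, z*z_bar = 550.89


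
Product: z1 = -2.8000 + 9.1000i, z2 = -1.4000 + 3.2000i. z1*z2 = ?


Real = -2.8*(-1.4) - 9.1*3.2 = 3.92 - 29.12 = -25.2
Imag = -2.8*3.2 - (1.4)*9.1 = -8.96 - (12.74) = -21.7

-25.2000 - 21.7000i


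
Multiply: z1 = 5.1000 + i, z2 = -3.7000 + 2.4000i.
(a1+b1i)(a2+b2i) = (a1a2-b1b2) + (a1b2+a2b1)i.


Real = 5.1*(-3.7) - 1*2.4 = -18.87 - 2.4 = -21.27
Imag = 5.1*2.4 - (3.7)*1 = 12.24 - (3.7) = 8.54

-21.2700 + 8.5400i


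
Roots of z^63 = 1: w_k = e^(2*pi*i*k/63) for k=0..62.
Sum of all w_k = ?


The sum of all 63th roots of unity is 0.
Geometric series: (1 - w^63)/(1 - w) = (1-1)/(1-w) = 0 since w^63 = 1, w ≠ 1.
Alternatively: coefficient of z^62 in z^63 - 1 is 0.

0


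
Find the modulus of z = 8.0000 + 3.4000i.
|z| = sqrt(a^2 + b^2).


|z| = sqrt(8^2 + 3.4^2) = sqrt(64 + 11.56) = sqrt(75.56) = 8.6925

|z| = 8.6925


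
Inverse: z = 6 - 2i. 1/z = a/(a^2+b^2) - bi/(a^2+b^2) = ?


|z|^2 = 36+4 = 40
1/z = (6 + 2i)/40

1/z = 0.1500 + 0.0500i


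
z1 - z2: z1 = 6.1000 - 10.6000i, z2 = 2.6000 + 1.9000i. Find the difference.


Real: 6.1 - 2.6 = 3.5
Imag: -10.6 - 1.9 = -12.5

3.5000 - 12.5000i


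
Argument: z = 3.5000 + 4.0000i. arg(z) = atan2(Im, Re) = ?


Re = 3.5, Im = 4
arg = atan2(4, 3.5) = 48.8141 degrees

arg(z) = 48.8141 degrees


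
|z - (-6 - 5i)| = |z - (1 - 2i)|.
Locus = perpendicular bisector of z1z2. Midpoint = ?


Equal distances means the locus is the perpendicular bisector of z1 and z2.
Midpoint = ((-6+1)/2, (-5+(-2))/2) = (-2.5000, -3.5000)

Perpendicular bisector through (-2.5000, -3.5000)


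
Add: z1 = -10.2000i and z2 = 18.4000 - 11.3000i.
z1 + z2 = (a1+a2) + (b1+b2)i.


Real: 0 + 18.4 = 18.4
Imag: -10.2 - 11.3 = -21.5

18.4000 - 21.5000i


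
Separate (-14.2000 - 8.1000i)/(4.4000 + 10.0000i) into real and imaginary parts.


Multiply by conjugate: (-14.2000 - 8.1000i)(4.4000 - 10.0000i) / (4.4^2 + 10^2)
Numerator real = -14.2*4.4 - (8.1)*10 = -143.48
Numerator imag = -8.1*4.4 - (-14.2)*10 = 106.36
Denominator = 119.36
Re(z) = -143.48/119.36 = -1.2021
Im(z) = 106.36/119.36 = 0.8911

Re(z) = -1.2021, Im(z) = 0.8911


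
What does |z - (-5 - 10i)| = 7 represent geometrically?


|z - z0| = r is a circle with center z0 and radius r.
Center = (-5, -10), radius = 7

Circle with center (-5, -10) and radius 7


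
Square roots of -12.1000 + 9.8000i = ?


|z| = sqrt(146.41+96.04) = 15.5708
sqrt((|z|+a)/2) = sqrt((15.5708+(-12.1))/2) = sqrt(1.7354) = 1.3173
sqrt((|z|-a)/2) = sqrt((15.5708-(-12.1))/2) = sqrt(13.8354) = 3.7196

±(1.3173 + 3.7196i) i.e. 1.3173 + 3.7196i and -1.3173 - 3.7196i


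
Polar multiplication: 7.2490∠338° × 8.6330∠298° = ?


r = 7.2490 * 8.6330 = 62.5806
theta = 338° + 298° = 636° = 276° (mod 360)

62.5806 cis(276°)


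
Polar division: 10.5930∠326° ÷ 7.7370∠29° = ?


r = 10.5930 / 7.7370 = 1.3691
theta = 326° - 29° = 297° = 297° (mod 360)

1.3691 cis(297°)


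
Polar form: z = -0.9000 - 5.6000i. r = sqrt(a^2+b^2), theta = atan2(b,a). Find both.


r = sqrt(0.81+31.36) = sqrt(32.17) = 5.6719
theta = atan2(-5.6, -0.9) = -99.1302 degrees

r = 5.6719, theta = -99.1302 degrees


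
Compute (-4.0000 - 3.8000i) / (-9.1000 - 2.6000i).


Conjugate of z2 = -9.1000 + 2.6000i
Numerator: (-4.0000 - 3.8000i)(-9.1000 + 2.6000i) = 46.2800 + 24.1800i
Denominator: (-9.1)^2 + (-2.6)^2 = 89.57
Result = (46.2800 + 24.1800i)/89.57

0.5167 + 0.2700i


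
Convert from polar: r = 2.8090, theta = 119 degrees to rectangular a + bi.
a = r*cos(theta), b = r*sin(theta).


a = 2.8090*cos(119°) = 2.8090*(-0.4848) = -1.3618
b = 2.8090*sin(119°) = 2.8090*0.8746 = 2.4568

-1.3618 + 2.4568i


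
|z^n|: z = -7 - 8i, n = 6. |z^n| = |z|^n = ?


|z| = sqrt(49+64) = sqrt(113) = 10.6301
|z^6| = |z|^6 = (sqrt(113))^6 = 113^3 = 1442897

|z^6| = 1442897


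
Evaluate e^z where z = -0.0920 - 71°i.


e^-0.0920 = 0.9121
cos(-71°) = 0.3256
sin(-71°) = -0.9455
Real = 0.9121*0.3256 = 0.2970
Imag = 0.9121*(-0.9455) = -0.8624

0.2970 - 0.8624i


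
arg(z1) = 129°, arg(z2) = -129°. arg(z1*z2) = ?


arg(z1*z2) = 129° - 129° = 0°
Normalized to (-180°, 180°]: 0°

0°


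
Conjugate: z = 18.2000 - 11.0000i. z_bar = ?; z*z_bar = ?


z_bar = 18.2000 + 11.0000i
z*z_bar = 18.2^2 + (-11)^2 = 331.24 + 121 = 452.24

z_bar = 18.2000 + 11.0000i, z*z_bar = 452.24


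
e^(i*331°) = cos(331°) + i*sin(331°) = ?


cos(331°) = 0.8746
sin(331°) = -0.4848

e^(i*331°) = 0.8746 - 0.4848i


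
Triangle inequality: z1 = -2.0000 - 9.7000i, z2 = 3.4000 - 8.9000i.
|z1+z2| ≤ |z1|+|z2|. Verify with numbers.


|z1| = sqrt((-2)^2 + (-9.7)^2) = sqrt(98.09) = 9.9040
|z2| = sqrt(3.4^2 + (-8.9)^2) = sqrt(90.77) = 9.5273
z1+z2 = 1.4000 - 18.6000i
|z1+z2| = sqrt(347.92) = 18.6526
|z1|+|z2| = 9.9040 + 9.5273 = 19.4313

|z1+z2| = 18.6526 ≤ |z1|+|z2| = 19.4313 (verified)


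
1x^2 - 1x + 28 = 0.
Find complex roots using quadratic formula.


disc = (-1)^2 - 4*1*28 = 1 - 112 = -111
sqrt(|disc|) = sqrt(111) = 10.5357
Real part = 1/(2*1) = 0.5000
Imag part = 10.5357/(2*1) = 5.2678

0.5000 ± 5.2678i


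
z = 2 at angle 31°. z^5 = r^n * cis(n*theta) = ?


r^5 = 2^5 = 32
n*theta = 5*31° = 155° = 155° (mod 360)
a = 32*cos(155°) = -29.0018
b = 32*sin(155°) = 13.5238

32 cis(155°) = -29.0018 + 13.5238i


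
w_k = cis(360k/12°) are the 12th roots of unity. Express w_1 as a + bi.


Angle = 360*1/12 = 30°
a = cos(30°) = 0.8660
b = sin(30°) = 0.5000

0.8660 + 0.5000i


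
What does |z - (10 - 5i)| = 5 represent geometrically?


|z - z0| = r is a circle with center z0 and radius r.
Center = (10, -5), radius = 5

Circle with center (10, -5) and radius 5


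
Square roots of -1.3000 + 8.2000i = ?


|z| = sqrt(1.69+67.24) = 8.3024
sqrt((|z|+a)/2) = sqrt((8.3024+(-1.3))/2) = sqrt(3.5012) = 1.8712
sqrt((|z|-a)/2) = sqrt((8.3024-(-1.3))/2) = sqrt(4.8012) = 2.1912

±(1.8712 + 2.1912i) i.e. 1.8712 + 2.1912i and -1.8712 - 2.1912i


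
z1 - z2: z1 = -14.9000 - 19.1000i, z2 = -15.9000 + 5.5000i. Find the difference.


Real: -14.9 + 15.9 = 1
Imag: -19.1 - 5.5 = -24.6

1.0000 - 24.6000i


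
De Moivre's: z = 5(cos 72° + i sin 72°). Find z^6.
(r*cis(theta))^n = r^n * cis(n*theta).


r^6 = 5^6 = 15625
n*theta = 6*72° = 432° = 72° (mod 360)
a = 15625*cos(72°) = 4828.3905
b = 15625*sin(72°) = 14860.2581

15625 cis(72°) = 4828.3905 + 14860.2581i


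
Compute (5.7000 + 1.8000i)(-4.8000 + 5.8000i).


Real = 5.7*(-4.8) - 1.8*5.8 = -27.36 - 10.44 = -37.8
Imag = 5.7*5.8 - (4.8)*1.8 = 33.06 - (8.64) = 24.42

-37.8000 + 24.4200i


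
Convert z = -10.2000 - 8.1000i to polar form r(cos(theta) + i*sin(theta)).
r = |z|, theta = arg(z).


r = sqrt(104.04+65.61) = sqrt(169.65) = 13.0250
theta = atan2(-8.1, -10.2) = -141.5463 degrees

r = 13.0250, theta = -141.5463 degrees


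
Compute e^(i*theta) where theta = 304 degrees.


cos(304°) = 0.5592
sin(304°) = -0.8290

e^(i*304°) = 0.5592 - 0.8290i


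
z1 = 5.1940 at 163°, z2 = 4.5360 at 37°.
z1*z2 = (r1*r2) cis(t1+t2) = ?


r = 5.1940 * 4.5360 = 23.5600
theta = 163° + 37° = 200° = 200° (mod 360)

23.5600 cis(200°)


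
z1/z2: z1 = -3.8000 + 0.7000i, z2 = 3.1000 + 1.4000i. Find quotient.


Conjugate of z2 = 3.1000 - 1.4000i
Numerator: (-3.8000 + 0.7000i)(3.1000 - 1.4000i) = -10.8000 + 7.4900i
Denominator: 3.1^2 + 1.4^2 = 11.57
Result = (-10.8000 + 7.4900i)/11.57

-0.9334 + 0.6474i


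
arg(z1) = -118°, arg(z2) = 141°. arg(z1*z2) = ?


arg(z1*z2) = -118° + 141° = 23°
Normalized to (-180°, 180°]: 23°

23°


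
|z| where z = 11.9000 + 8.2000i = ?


|z| = sqrt(11.9^2 + 8.2^2) = sqrt(141.61 + 67.24) = sqrt(208.85) = 14.4516

|z| = 14.4516


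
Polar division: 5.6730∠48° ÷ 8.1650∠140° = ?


r = 5.6730 / 8.1650 = 0.6948
theta = 48° - 140° = -92° = 268° (mod 360)

0.6948 cis(268°)


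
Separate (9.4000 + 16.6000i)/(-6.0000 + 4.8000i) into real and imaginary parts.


Multiply by conjugate: (9.4000 + 16.6000i)(-6.0000 - 4.8000i) / ((-6)^2 + 4.8^2)
Numerator real = 9.4*(-6) + 16.6*4.8 = 23.28
Numerator imag = 16.6*(-6) - 9.4*4.8 = -144.72
Denominator = 59.04
Re(z) = 23.28/59.04 = 0.3943
Im(z) = -144.72/59.04 = -2.4512

Re(z) = 0.3943, Im(z) = -2.4512


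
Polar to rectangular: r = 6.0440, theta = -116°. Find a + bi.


a = 6.0440*cos(-116°) = 6.0440*(-0.43837) = -2.6495
b = 6.0440*sin(-116°) = 6.0440*(-0.8988) = -5.4323

-2.6495 - 5.4323i


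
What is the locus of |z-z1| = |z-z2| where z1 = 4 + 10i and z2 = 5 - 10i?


Equal distances means the locus is the perpendicular bisector of z1 and z2.
Midpoint = ((4+5)/2, (10+(-10))/2) = (4.5000, 0)

Perpendicular bisector through (4.5000, 0)


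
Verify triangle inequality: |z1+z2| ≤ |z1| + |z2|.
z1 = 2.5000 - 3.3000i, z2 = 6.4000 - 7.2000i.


|z1| = sqrt(2.5^2 + (-3.3)^2) = sqrt(17.14) = 4.1400
|z2| = sqrt(6.4^2 + (-7.2)^2) = sqrt(92.8) = 9.6333
z1+z2 = 8.9000 - 10.5000i
|z1+z2| = sqrt(189.46) = 13.7644
|z1|+|z2| = 4.1400 + 9.6333 = 13.7733

|z1+z2| = 13.7644 ≤ |z1|+|z2| = 13.7733 (verified)


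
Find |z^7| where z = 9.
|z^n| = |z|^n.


|z| = sqrt(81+0) = sqrt(81) = 9
|z^7| = |z|^7 = 9^7 = 4782969

|z^7| = 4782969


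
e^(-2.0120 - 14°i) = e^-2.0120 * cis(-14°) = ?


e^-2.0120 = 0.133721
cos(-14°) = 0.9703
sin(-14°) = -0.241922
Real = 0.133721*0.9703 = 0.1297
Imag = 0.133721*(-0.241922) = -0.0324

0.1297 - 0.0324i


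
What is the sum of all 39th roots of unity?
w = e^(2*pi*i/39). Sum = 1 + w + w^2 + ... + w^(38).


The sum of all 39th roots of unity is 0.
Geometric series: (1 - w^39)/(1 - w) = (1-1)/(1-w) = 0 since w^39 = 1, w ≠ 1.
Alternatively: coefficient of z^38 in z^39 - 1 is 0.

0


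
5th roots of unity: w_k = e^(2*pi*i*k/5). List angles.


The 5th roots of unity are cis(360k/5°) for k=0..4
Angle step = 360/5 = 72°
Primitive root: cis(72°)
Primitive root = 0.3090 + 0.9511i

5 roots at angles: 0°, 72°, 144°, 216°, 288°


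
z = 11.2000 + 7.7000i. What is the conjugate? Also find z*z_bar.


z_bar = 11.2000 - 7.7000i
z*z_bar = 11.2^2 + 7.7^2 = 125.44 + 59.29 = 184.73

z_bar = 11.2000 - 7.7000i, z*z_bar = 184.73


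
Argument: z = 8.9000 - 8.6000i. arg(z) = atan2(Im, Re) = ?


Re = 8.9, Im = -8.6
arg = atan2(-8.6, 8.9) = -44.0179 degrees

arg(z) = -44.0179 degrees


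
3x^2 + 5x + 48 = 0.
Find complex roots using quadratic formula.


disc = 5^2 - 4*3*48 = 25 - 576 = -551
sqrt(|disc|) = sqrt(551) = 23.4734
Real part = -5/(2*3) = -0.8333
Imag part = 23.4734/(2*3) = 3.9122

-0.8333 ± 3.9122i


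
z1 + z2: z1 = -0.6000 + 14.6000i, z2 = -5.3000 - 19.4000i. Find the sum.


Real: -0.6 - 5.3 = -5.9
Imag: 14.6 - 19.4 = -4.8

-5.9000 - 4.8000i


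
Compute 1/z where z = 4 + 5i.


|z|^2 = 16+25 = 41
1/z = (4 - 5i)/41

1/z = 0.0976 - 0.1220i


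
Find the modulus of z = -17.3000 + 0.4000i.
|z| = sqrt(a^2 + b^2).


|z| = sqrt((-17.3)^2 + 0.4^2) = sqrt(299.29 + 0.16) = sqrt(299.45) = 17.3046

|z| = 17.3046


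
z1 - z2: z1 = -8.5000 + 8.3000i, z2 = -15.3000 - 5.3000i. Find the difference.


Real: -8.5 + 15.3 = 6.8
Imag: 8.3 + 5.3 = 13.6

6.8000 + 13.6000i


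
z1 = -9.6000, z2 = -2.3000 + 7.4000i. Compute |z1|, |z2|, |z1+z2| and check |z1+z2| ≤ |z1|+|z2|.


|z1| = sqrt((-9.6)^2 + 0^2) = sqrt(92.16) = 9.6000
|z2| = sqrt((-2.3)^2 + 7.4^2) = sqrt(60.05) = 7.7492
z1+z2 = -11.9000 + 7.4000i
|z1+z2| = sqrt(196.37) = 14.0132
|z1|+|z2| = 9.6000 + 7.7492 = 17.3492

|z1+z2| = 14.0132 ≤ |z1|+|z2| = 17.3492 (verified)


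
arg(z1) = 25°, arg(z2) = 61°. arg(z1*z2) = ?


arg(z1*z2) = 25° + 61° = 86°
Normalized to (-180°, 180°]: 86°

86°


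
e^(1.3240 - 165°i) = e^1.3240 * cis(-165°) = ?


e^1.3240 = 3.75843
cos(-165°) = -0.96593
sin(-165°) = -0.25882
Real = 3.75843*(-0.96593) = -3.6304
Imag = 3.75843*(-0.25882) = -0.9728

-3.6304 - 0.9728i


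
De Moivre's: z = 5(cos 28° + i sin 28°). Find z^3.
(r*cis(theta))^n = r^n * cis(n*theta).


r^3 = 5^3 = 125
n*theta = 3*28° = 84° = 84° (mod 360)
a = 125*cos(84°) = 13.0661
b = 125*sin(84°) = 124.3152

125 cis(84°) = 13.0661 + 124.3152i


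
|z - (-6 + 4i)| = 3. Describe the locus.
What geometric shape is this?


|z - z0| = r is a circle with center z0 and radius r.
Center = (-6, 4), radius = 3

Circle with center (-6, 4) and radius 3


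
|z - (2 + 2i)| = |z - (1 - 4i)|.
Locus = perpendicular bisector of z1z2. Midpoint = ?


Equal distances means the locus is the perpendicular bisector of z1 and z2.
Midpoint = ((2+1)/2, (2+(-4))/2) = (1.5000, -1.0000)

Perpendicular bisector through (1.5000, -1.0000)


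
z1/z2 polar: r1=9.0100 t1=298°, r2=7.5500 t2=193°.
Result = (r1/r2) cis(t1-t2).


r = 9.0100 / 7.5500 = 1.1934
theta = 298° - 193° = 105° = 105° (mod 360)

1.1934 cis(105°)


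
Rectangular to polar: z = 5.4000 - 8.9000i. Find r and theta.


r = sqrt(29.16+79.21) = sqrt(108.37) = 10.4101
theta = atan2(-8.9, 5.4) = -58.7531 degrees

r = 10.4101, theta = -58.7531 degrees


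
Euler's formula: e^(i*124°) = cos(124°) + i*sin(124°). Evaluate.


cos(124°) = -0.5592
sin(124°) = 0.8290

e^(i*124°) = -0.5592 + 0.8290i


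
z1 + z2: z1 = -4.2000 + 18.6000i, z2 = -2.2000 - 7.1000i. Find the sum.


Real: -4.2 - 2.2 = -6.4
Imag: 18.6 - 7.1 = 11.5

-6.4000 + 11.5000i


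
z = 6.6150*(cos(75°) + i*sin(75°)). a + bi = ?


a = 6.6150*cos(75°) = 6.6150*0.25882 = 1.7121
b = 6.6150*sin(75°) = 6.6150*0.96593 = 6.3896

1.7121 + 6.3896i


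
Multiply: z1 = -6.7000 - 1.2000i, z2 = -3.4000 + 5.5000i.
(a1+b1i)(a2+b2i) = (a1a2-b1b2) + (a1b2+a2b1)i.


Real = -6.7*(-3.4) - (-1.2)*5.5 = 22.78 - (-6.6) = 29.38
Imag = -6.7*5.5 - (3.4)*(-1.2) = -36.85 + 4.08 = -32.77

29.3800 - 32.7700i


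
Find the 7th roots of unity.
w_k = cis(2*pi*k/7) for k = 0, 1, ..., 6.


The 7th roots of unity are cis(360k/7°) for k=0..6
Angle step = 360/7 = 51.4286°
Primitive root: cis(51.4286°)
Primitive root = 0.6235 + 0.7818i

7 roots at angles: 0°, 51.4286°, 102.8571°, 154.2857°, 205.7143°, 257.1429°, 308.5714°


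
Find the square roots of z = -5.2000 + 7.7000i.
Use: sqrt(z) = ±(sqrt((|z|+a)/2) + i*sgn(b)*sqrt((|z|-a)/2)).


|z| = sqrt(27.04+59.29) = 9.2914
sqrt((|z|+a)/2) = sqrt((9.2914+(-5.2))/2) = sqrt(2.0457) = 1.4303
sqrt((|z|-a)/2) = sqrt((9.2914-(-5.2))/2) = sqrt(7.2457) = 2.6918

±(1.4303 + 2.6918i) i.e. 1.4303 + 2.6918i and -1.4303 - 2.6918i


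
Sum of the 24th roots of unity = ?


The sum of all 24th roots of unity is 0.
Geometric series: (1 - w^24)/(1 - w) = (1-1)/(1-w) = 0 since w^24 = 1, w ≠ 1.
Alternatively: coefficient of z^23 in z^24 - 1 is 0.

0


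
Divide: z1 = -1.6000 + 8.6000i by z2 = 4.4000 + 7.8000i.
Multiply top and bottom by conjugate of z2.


Conjugate of z2 = 4.4000 - 7.8000i
Numerator: (-1.6000 + 8.6000i)(4.4000 - 7.8000i) = 60.0400 + 50.3200i
Denominator: 4.4^2 + 7.8^2 = 80.2
Result = (60.0400 + 50.3200i)/80.2

0.7486 + 0.6274i


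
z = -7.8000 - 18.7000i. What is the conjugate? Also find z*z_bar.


z_bar = -7.8000 + 18.7000i
z*z_bar = (-7.8)^2 + (-18.7)^2 = 60.84 + 349.69 = 410.53

z_bar = -7.8000 + 18.7000i, z*z_bar = 410.53


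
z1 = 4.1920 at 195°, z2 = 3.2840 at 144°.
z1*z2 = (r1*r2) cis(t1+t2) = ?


r = 4.1920 * 3.2840 = 13.7665
theta = 195° + 144° = 339° = 339° (mod 360)

13.7665 cis(339°)


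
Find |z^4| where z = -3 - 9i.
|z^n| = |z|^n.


|z| = sqrt(9+81) = sqrt(90) = 9.4868
|z^4| = |z|^4 = (sqrt(90))^4 = 90^2 = 8100

|z^4| = 8100


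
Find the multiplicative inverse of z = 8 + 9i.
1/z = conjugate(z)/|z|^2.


|z|^2 = 64+81 = 145
1/z = (8 - 9i)/145

1/z = 0.0552 - 0.0621i


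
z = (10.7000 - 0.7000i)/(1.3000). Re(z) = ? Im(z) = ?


Multiply by conjugate: (10.7000 - 0.7000i)(1.3000) / (1.3^2 + 0^2)
Numerator real = 10.7*1.3 - (0.7)*0 = 13.91
Numerator imag = -0.7*1.3 - 10.7*0 = -0.91
Denominator = 1.69
Re(z) = 13.91/1.69 = 8.2308
Im(z) = -0.91/1.69 = -0.5385

Re(z) = 8.2308, Im(z) = -0.5385


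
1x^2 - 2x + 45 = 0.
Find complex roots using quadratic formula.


disc = (-2)^2 - 4*1*45 = 4 - 180 = -176
sqrt(|disc|) = sqrt(176) = 13.2665
Real part = 2/(2*1) = 1.0000
Imag part = 13.2665/(2*1) = 6.6332

1.0000 ± 6.6332i


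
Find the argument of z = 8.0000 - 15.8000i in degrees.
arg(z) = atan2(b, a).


Re = 8, Im = -15.8
arg = atan2(-15.8, 8) = -63.1456 degrees

arg(z) = -63.1456 degrees


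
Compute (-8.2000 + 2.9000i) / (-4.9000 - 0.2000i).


Conjugate of z2 = -4.9000 + 0.2000i
Numerator: (-8.2000 + 2.9000i)(-4.9000 + 0.2000i) = 39.6000 - 15.8500i
Denominator: (-4.9)^2 + (-0.2)^2 = 24.05
Result = (39.6000 - 15.8500i)/24.05

1.6466 - 0.6590i


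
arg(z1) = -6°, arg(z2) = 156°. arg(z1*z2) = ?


arg(z1*z2) = -6° + 156° = 150°
Normalized to (-180°, 180°]: 150°

150°
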